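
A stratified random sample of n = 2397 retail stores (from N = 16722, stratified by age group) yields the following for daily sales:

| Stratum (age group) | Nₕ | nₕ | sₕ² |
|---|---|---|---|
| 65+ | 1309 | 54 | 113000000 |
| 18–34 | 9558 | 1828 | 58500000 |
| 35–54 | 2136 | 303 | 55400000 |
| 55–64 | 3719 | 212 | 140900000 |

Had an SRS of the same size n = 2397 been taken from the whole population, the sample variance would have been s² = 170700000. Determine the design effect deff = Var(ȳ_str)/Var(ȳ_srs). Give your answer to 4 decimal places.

Var(ȳ_str) = Σ Wₕ²(1−fₕ)sₕ²/nₕ with Wₕ = Nₕ/16722:
  65+: (1309/16722)²·(1−54/1309)·113000000/54 = 12293.955
  18–34: (9558/16722)²·(1−1828/9558)·58500000/1828 = 8455.7037
  35–54: (2136/16722)²·(1−303/2136)·55400000/303 = 2560.0852
  55–64: (3719/16722)²·(1−212/3719)·140900000/212 = 30999.925
  → Var(ȳ_str) = 54309.669.
Var(ȳ_srs) = (1 − 2397/16722)·170700000/2397 = 61005.908.
deff = 54309.669 / 61005.908 = 0.8902.

0.8902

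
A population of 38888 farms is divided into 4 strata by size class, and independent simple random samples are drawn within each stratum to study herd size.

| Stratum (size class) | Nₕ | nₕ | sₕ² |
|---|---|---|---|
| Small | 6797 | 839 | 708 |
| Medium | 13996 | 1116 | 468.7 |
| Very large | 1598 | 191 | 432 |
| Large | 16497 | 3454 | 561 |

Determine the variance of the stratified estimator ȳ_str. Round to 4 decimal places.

Var(ȳ_str) = Σₕ Wₕ²(1 − fₕ)sₕ²/nₕ with Wₕ = Nₕ/N, N = 38888.
Small: Wₕ = 0.17478400; term = 0.17478400²·(1 − 0.12343681)·708/839 = 0.022597368.
Medium: Wₕ = 0.35990537; term = 0.35990537²·(1 − 0.07973707)·468.7/1116 = 0.050063285.
Very large: Wₕ = 0.04109237; term = 0.04109237²·(1 − 0.11952441)·432/191 = 0.0033627148.
Large: Wₕ = 0.42421827; term = 0.42421827²·(1 − 0.20937140)·561/3454 = 0.023109566.
Sum = 0.099132934.

0.0991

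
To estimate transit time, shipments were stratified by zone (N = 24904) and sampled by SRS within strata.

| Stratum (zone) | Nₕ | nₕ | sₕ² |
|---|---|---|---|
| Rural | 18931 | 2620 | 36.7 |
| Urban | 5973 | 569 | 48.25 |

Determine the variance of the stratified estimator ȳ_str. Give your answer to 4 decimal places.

0.0114

Var(ȳ_str) = Σₕ Wₕ²(1 − fₕ)sₕ²/nₕ with Wₕ = Nₕ/N, N = 24904.
Rural: Wₕ = 0.76015901; term = 0.76015901²·(1 − 0.13839734)·36.7/2620 = 0.0069739801.
Urban: Wₕ = 0.23984099; term = 0.23984099²·(1 − 0.09526201)·48.25/569 = 0.004413211.
Sum = 0.011387191.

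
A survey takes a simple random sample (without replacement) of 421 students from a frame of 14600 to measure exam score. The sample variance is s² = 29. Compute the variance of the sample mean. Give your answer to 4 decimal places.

Under SRS without replacement, Var(ȳ) = (1 − f)·s²/n with f = n/N = 421/14600 = 0.02883562.
Var(ȳ) = (1 − 0.02883562)·29/421 = 0.97116438·0.06888361 = 0.066897309.

0.0669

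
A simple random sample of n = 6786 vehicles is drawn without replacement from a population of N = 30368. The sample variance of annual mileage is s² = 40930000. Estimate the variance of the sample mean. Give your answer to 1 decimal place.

Under SRS without replacement, Var(ȳ) = (1 − f)·s²/n with f = n/N = 6786/30368 = 0.22345890.
Var(ȳ) = (1 − 0.22345890)·40930000/6786 = 0.77654110·6031.5355 = 4683.7352.

4683.7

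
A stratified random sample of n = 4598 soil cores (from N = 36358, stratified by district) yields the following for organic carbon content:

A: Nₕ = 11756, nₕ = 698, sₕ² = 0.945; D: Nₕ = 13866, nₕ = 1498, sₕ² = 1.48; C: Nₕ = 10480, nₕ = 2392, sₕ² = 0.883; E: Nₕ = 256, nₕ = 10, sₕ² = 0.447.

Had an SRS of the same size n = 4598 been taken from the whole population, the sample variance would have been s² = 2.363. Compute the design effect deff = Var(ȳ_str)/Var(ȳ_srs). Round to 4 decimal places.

0.6396

Var(ȳ_str) = Σ Wₕ²(1−fₕ)sₕ²/nₕ with Wₕ = Nₕ/36358:
  A: (11756/36358)²·(1−698/11756)·0.945/698 = 1.3314123 × 10^-4
  D: (13866/36358)²·(1−1498/13866)·1.48/1498 = 1.281742 × 10^-4
  C: (10480/36358)²·(1−2392/10480)·0.883/2392 = 2.3670203 × 10^-5
  E: (256/36358)²·(1−10/256)·0.447/10 = 2.1295244 × 10^-6
  → Var(ȳ_str) = 2.8711516 × 10^-4.
Var(ȳ_srs) = (1 − 4598/36358)·2.363/4598 = 4.4892652 × 10^-4.
deff = (2.8711516 × 10^-4) / (4.4892652 × 10^-4) = 0.6396.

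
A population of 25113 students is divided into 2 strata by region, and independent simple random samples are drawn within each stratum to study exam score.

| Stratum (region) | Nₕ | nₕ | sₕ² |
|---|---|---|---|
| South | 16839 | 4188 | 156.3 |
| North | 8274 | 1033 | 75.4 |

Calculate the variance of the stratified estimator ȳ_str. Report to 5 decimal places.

Var(ȳ_str) = Σₕ Wₕ²(1 − fₕ)sₕ²/nₕ with Wₕ = Nₕ/N, N = 25113.
South: Wₕ = 0.67052921; term = 0.67052921²·(1 − 0.24870836)·156.3/4188 = 0.01260655.
North: Wₕ = 0.32947079; term = 0.32947079²·(1 − 0.12484892)·75.4/1033 = 0.0069340648.
Sum = 0.019540615.

0.01954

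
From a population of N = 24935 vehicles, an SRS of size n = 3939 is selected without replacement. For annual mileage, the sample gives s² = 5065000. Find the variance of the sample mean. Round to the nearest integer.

Under SRS without replacement, Var(ȳ) = (1 − f)·s²/n with f = n/N = 3939/24935 = 0.15797072.
Var(ȳ) = (1 − 0.15797072)·5065000/3939 = 0.84202928·1285.8594 = 1082.7312.

1083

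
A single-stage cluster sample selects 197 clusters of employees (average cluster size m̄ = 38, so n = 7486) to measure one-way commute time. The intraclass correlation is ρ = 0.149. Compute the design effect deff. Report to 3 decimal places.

deff = 1 + (38 − 1)·0.149 = 1 + 5.513 = 6.513.

6.513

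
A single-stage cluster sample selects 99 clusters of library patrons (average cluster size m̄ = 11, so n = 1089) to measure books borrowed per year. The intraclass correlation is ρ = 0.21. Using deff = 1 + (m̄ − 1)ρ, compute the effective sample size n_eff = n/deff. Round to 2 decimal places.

deff = 1 + (11 − 1)·0.21 = 1 + 2.1 = 3.1.
n_eff = 1089 / 3.1 = 351.29.

351.29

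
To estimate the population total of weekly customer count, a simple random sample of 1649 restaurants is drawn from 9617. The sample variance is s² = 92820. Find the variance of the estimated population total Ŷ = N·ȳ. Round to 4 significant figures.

4.313 × 10^9

Var(Ŷ) = N²·Var(ȳ) = N²·(1 − n/N)·s²/n.
f = 1649/9617 = 0.17146719; Var(ȳ) = 0.82853281·92820/1649 = 46.637001.
Var(Ŷ) = 9617² · 46.637001 = 4.3133018 × 10^9.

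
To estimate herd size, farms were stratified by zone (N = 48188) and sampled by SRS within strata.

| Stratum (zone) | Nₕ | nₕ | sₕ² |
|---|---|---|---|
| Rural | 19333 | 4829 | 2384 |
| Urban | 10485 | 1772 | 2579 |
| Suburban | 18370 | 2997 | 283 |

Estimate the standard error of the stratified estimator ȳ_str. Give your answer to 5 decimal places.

Var(ȳ_str) = Σₕ Wₕ²(1 − fₕ)sₕ²/nₕ with Wₕ = Nₕ/N, N = 48188.
Rural: Wₕ = 0.40119947; term = 0.40119947²·(1 − 0.24978017)·2384/4829 = 0.059615376.
Urban: Wₕ = 0.21758529; term = 0.21758529²·(1 − 0.16900334)·2579/1772 = 0.057259292.
Suburban: Wₕ = 0.38121524; term = 0.38121524²·(1 − 0.16314643)·283/2997 = 0.011483907.
Sum = 0.12835858.
SE = √(0.12835858) = 0.35827.

0.35827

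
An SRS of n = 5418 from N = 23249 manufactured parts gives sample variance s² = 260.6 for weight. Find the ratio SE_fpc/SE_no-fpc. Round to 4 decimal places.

0.8758

f = n/N = 5418/23249 = 0.23304228.
SE_no-fpc = √(s²/n) = 0.21931468; SE_fpc = √((1−f)s²/n) = 0.19206729.
Ratio = √(1−f) = 0.87576122.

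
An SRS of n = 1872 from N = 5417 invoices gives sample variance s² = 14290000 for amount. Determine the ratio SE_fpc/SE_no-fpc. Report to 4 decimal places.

0.8090

f = n/N = 1872/5417 = 0.34557873.
SE_no-fpc = √(s²/n) = 87.370172; SE_fpc = √((1−f)s²/n) = 70.679244.
Ratio = √(1−f) = 0.80896308.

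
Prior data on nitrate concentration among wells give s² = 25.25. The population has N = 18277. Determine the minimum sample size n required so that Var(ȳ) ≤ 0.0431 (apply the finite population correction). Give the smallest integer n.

Without fpc, n₀ = s²/D = 25.25/0.0431 = 585.8469.
With fpc, (1 − n/N)·s²/n ≤ D requires n ≥ n₀/(1 + n₀/N) = 585.8469/(1 + 585.8469/18277) = 567.6515.
Rounding up, n = 568.

568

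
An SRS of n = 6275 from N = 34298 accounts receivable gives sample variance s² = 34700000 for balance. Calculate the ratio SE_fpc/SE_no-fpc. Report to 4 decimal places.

f = n/N = 6275/34298 = 0.18295527.
SE_no-fpc = √(s²/n) = 74.363166; SE_fpc = √((1−f)s²/n) = 67.217257.
Ratio = √(1−f) = 0.90390526.

0.9039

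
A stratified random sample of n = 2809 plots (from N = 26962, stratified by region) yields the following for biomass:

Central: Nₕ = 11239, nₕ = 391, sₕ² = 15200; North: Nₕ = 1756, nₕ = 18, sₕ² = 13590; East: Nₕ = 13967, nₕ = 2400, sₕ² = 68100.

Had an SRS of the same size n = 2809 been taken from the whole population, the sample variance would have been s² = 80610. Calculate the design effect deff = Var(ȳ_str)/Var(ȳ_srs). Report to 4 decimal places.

0.6222

Var(ȳ_str) = Σ Wₕ²(1−fₕ)sₕ²/nₕ with Wₕ = Nₕ/26962:
  Central: (11239/26962)²·(1−391/11239)·15200/391 = 6.5198855
  North: (1756/26962)²·(1−18/1756)·13590/18 = 3.1696917
  East: (13967/26962)²·(1−2400/13967)·68100/2400 = 6.3060227
  → Var(ȳ_str) = 15.9956.
Var(ȳ_srs) = (1 − 2809/26962)·80610/2809 = 25.707282.
deff = 15.9956 / 25.707282 = 0.6222.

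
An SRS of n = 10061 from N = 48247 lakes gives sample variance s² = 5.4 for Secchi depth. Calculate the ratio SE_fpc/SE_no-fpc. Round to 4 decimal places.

f = n/N = 10061/48247 = 0.20853110.
SE_no-fpc = √(s²/n) = 0.023167347; SE_fpc = √((1−f)s²/n) = 0.020610723.
Ratio = √(1−f) = 0.88964538.

0.8896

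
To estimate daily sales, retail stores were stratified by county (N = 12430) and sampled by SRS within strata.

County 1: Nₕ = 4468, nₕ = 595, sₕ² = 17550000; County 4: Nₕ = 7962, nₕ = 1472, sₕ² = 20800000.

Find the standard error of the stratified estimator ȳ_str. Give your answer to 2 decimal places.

89.61

Var(ȳ_str) = Σₕ Wₕ²(1 − fₕ)sₕ²/nₕ with Wₕ = Nₕ/N, N = 12430.
County 1: Wₕ = 0.35945294; term = 0.35945294²·(1 − 0.13316920)·17550000/595 = 3303.5323.
County 4: Wₕ = 0.64054706; term = 0.64054706²·(1 − 0.18487817)·20800000/1472 = 4725.8522.
Sum = 8029.3845.
SE = √(8029.3845) = 89.61.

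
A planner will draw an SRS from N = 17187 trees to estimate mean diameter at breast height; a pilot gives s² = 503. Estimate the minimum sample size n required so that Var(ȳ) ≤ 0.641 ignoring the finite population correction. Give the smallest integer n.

785

Without fpc, n₀ = s²/D = 503/0.641 = 784.7114.
Rounding up, n = 785.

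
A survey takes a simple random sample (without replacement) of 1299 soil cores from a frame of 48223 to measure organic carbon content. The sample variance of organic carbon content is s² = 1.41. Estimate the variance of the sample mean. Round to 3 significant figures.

Under SRS without replacement, Var(ȳ) = (1 − f)·s²/n with f = n/N = 1299/48223 = 0.02693735.
Var(ȳ) = (1 − 0.02693735)·1.41/1299 = 0.97306265·0.0010854503 = 0.0010562112.

0.00106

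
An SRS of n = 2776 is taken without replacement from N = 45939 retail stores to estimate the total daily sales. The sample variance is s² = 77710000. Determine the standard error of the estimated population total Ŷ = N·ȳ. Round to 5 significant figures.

7.4503 × 10^6

Var(Ŷ) = N²·Var(ȳ) = N²·(1 − n/N)·s²/n.
f = 2776/45939 = 0.06042796; Var(ȳ) = 0.93957204·77710000/2776 = 26301.925.
Var(Ŷ) = 45939² · 26301.925 = 5.5507365 × 10^13.
SE(Ŷ) = √(5.5507365 × 10^13) = 7.4503 × 10^6.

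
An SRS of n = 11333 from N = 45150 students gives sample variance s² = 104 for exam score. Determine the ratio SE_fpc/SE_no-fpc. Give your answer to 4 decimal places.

0.8654

f = n/N = 11333/45150 = 0.25100775.
SE_no-fpc = √(s²/n) = 0.095795305; SE_fpc = √((1−f)s²/n) = 0.082905413.
Ratio = √(1−f) = 0.86544338.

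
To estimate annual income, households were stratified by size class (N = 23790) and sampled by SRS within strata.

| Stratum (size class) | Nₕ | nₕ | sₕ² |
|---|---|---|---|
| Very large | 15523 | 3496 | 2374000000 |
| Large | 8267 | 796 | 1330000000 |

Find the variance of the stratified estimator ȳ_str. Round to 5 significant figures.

Var(ȳ_str) = Σₕ Wₕ²(1 − fₕ)sₕ²/nₕ with Wₕ = Nₕ/N, N = 23790.
Very large: Wₕ = 0.65250105; term = 0.65250105²·(1 − 0.22521420)·2374000000/3496 = 224002.76.
Large: Wₕ = 0.34749895; term = 0.34749895²·(1 − 0.09628644)·1330000000/796 = 182337.65.
Sum = 406340.41.

406340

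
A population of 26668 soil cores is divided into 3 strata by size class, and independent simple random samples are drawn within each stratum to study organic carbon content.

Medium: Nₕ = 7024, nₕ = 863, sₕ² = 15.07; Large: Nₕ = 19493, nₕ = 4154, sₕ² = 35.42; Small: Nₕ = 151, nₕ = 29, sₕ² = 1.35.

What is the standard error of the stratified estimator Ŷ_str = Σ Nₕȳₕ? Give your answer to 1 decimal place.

Var(Ŷ_str) = Σₕ Nₕ²(1 − fₕ)sₕ²/nₕ.
Medium: 7024²·(1 − 863/7024)·15.07/863 = 755680.42.
Large: 19493²·(1 − 4154/19493)·35.42/4154 = 2.5495163 × 10^6.
Small: 151²·(1 − 29/151)·1.35/29 = 857.57586.
Sum = 3.3060543 × 10^6.
SE = √(3.3060543 × 10^6) = 1818.3.

1818.3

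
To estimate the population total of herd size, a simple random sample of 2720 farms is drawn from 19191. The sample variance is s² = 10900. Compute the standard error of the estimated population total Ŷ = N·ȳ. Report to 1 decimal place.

35590.8

Var(Ŷ) = N²·Var(ȳ) = N²·(1 − n/N)·s²/n.
f = 2720/19191 = 0.14173310; Var(ȳ) = 0.85826690·10900/2720 = 3.4393784.
Var(Ŷ) = 19191² · 3.4393784 = 1.2667041 × 10^9.
SE(Ŷ) = √(1.2667041 × 10^9) = 35590.8.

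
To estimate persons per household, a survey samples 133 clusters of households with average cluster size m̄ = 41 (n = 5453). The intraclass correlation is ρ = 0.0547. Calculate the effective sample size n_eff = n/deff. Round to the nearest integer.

1710

deff = 1 + (41 − 1)·0.0547 = 1 + 2.188 = 3.188.
n_eff = 5453 / 3.188 = 1710.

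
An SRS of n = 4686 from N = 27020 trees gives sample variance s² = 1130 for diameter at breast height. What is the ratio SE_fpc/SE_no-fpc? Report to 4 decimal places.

0.9092

f = n/N = 4686/27020 = 0.17342709.
SE_no-fpc = √(s²/n) = 0.49106398; SE_fpc = √((1−f)s²/n) = 0.446456.
Ratio = √(1−f) = 0.90916055.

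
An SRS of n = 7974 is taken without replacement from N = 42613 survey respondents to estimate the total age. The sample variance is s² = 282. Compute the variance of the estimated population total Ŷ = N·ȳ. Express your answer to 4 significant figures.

5.220 × 10^7

Var(Ŷ) = N²·Var(ȳ) = N²·(1 − n/N)·s²/n.
f = 7974/42613 = 0.18712599; Var(ȳ) = 0.81287401·282/7974 = 0.028747237.
Var(Ŷ) = 42613² · 0.028747237 = 5.2201181 × 10^7.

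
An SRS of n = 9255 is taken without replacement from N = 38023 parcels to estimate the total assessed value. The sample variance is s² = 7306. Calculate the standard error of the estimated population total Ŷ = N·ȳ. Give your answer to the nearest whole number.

29385

Var(Ŷ) = N²·Var(ȳ) = N²·(1 − n/N)·s²/n.
f = 9255/38023 = 0.24340531; Var(ȳ) = 0.75659469·7306/9255 = 0.59726427.
Var(Ŷ) = 38023² · 0.59726427 = 8.6349394 × 10^8.
SE(Ŷ) = √(8.6349394 × 10^8) = 29385.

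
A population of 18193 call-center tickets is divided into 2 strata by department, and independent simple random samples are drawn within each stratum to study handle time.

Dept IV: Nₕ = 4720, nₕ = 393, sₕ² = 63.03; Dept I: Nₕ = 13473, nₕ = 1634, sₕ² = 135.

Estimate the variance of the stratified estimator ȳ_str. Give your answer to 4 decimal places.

0.0497

Var(ȳ_str) = Σₕ Wₕ²(1 − fₕ)sₕ²/nₕ with Wₕ = Nₕ/N, N = 18193.
Dept IV: Wₕ = 0.25944044; term = 0.25944044²·(1 − 0.08326271)·63.03/393 = 0.0098963492.
Dept I: Wₕ = 0.74055956; term = 0.74055956²·(1 − 0.12127960)·135/1634 = 0.039815521.
Sum = 0.04971187.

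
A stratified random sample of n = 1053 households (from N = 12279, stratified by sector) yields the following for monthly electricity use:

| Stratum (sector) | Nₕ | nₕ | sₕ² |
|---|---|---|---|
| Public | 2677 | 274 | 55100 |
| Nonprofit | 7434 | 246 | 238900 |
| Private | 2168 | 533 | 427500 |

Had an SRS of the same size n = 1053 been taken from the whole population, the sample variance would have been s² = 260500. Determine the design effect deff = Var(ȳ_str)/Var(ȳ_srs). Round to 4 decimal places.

1.6431

Var(ȳ_str) = Σ Wₕ²(1−fₕ)sₕ²/nₕ with Wₕ = Nₕ/12279:
  Public: (2677/12279)²·(1−274/2677)·55100/274 = 8.5798003
  Nonprofit: (7434/12279)²·(1−246/7434)·238900/246 = 344.18003
  Private: (2168/12279)²·(1−533/2168)·427500/533 = 18.856451
  → Var(ȳ_str) = 371.61628.
Var(ȳ_srs) = (1 − 1053/12279)·260500/1053 = 226.17333.
deff = 371.61628 / 226.17333 = 1.6431.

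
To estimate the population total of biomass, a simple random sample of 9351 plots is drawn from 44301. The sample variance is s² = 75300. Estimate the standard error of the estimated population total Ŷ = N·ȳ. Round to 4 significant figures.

111700

Var(Ŷ) = N²·Var(ȳ) = N²·(1 − n/N)·s²/n.
f = 9351/44301 = 0.21107876; Var(ȳ) = 0.78892124·75300/9351 = 6.3528788.
Var(Ŷ) = 44301² · 6.3528788 = 1.2468024 × 10^10.
SE(Ŷ) = √(1.2468024 × 10^10) = 111700.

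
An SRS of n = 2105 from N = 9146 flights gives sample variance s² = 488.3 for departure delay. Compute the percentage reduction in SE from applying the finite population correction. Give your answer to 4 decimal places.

f = n/N = 2105/9146 = 0.23015526.
SE_no-fpc = √(s²/n) = 0.48163419; SE_fpc = √((1−f)s²/n) = 0.42258968.
Ratio = √(1−f) = 0.87740797. Reduction = 100·(1 − 0.87740797) = 12.2592%.

12.2592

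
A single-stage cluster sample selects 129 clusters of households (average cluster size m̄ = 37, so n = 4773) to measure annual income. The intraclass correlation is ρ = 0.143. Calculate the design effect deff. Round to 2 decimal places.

6.15

deff = 1 + (37 − 1)·0.143 = 1 + 5.148 = 6.148.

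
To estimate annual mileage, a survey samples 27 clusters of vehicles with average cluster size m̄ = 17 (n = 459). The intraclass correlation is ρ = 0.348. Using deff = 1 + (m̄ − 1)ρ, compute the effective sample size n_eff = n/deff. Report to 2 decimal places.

69.88

deff = 1 + (17 − 1)·0.348 = 1 + 5.568 = 6.568.
n_eff = 459 / 6.568 = 69.88.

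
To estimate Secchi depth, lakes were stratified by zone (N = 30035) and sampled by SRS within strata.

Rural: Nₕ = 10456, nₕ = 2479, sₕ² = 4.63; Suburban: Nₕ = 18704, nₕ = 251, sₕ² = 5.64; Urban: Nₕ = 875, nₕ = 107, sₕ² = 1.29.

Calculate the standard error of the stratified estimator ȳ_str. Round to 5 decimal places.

0.09370

Var(ȳ_str) = Σₕ Wₕ²(1 − fₕ)sₕ²/nₕ with Wₕ = Nₕ/N, N = 30035.
Rural: Wₕ = 0.34812718; term = 0.34812718²·(1 − 0.23708875)·4.63/2479 = 1.726849 × 10^-4.
Suburban: Wₕ = 0.62274014; term = 0.62274014²·(1 − 0.01341959)·5.64/251 = 0.0085970922.
Urban: Wₕ = 0.02913268; term = 0.02913268²·(1 − 0.12228571)·1.29/107 = 8.9809015 × 10^-6.
Sum = 0.008778758.
SE = √(0.008778758) = 0.09370.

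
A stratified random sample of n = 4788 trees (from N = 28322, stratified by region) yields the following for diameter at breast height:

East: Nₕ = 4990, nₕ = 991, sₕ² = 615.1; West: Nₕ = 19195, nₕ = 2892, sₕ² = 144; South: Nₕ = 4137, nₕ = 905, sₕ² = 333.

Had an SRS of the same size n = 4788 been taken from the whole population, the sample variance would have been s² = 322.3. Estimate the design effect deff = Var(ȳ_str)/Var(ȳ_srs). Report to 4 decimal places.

Var(ȳ_str) = Σ Wₕ²(1−fₕ)sₕ²/nₕ with Wₕ = Nₕ/28322:
  East: (4990/28322)²·(1−991/4990)·615.1/991 = 0.015441027
  West: (19195/28322)²·(1−2892/19195)·144/2892 = 0.019425491
  South: (4137/28322)²·(1−905/4137)·333/905 = 0.006133448
  → Var(ȳ_str) = 0.040999966.
Var(ȳ_srs) = (1 − 4788/28322)·322.3/4788 = 0.055934273.
deff = 0.040999966 / 0.055934273 = 0.7330.

0.7330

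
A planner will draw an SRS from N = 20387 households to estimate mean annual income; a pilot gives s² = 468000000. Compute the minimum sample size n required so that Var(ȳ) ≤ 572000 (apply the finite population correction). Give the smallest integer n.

787

Without fpc, n₀ = s²/D = 468000000/572000 = 818.1818.
With fpc, (1 − n/N)·s²/n ≤ D requires n ≥ n₀/(1 + n₀/N) = 818.1818/(1 + 818.1818/20387) = 786.6130.
Rounding up, n = 787.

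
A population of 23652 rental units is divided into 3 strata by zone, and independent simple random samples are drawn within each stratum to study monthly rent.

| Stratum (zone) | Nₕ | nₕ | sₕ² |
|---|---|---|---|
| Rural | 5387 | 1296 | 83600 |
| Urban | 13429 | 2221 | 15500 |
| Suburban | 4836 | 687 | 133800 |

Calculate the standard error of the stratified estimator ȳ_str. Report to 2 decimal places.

3.38

Var(ȳ_str) = Σₕ Wₕ²(1 − fₕ)sₕ²/nₕ with Wₕ = Nₕ/N, N = 23652.
Rural: Wₕ = 0.22776087; term = 0.22776087²·(1 − 0.24057917)·83600/1296 = 2.5412184.
Urban: Wₕ = 0.56777440; term = 0.56777440²·(1 − 0.16538834)·15500/2221 = 1.8776697.
Suburban: Wₕ = 0.20446474; term = 0.20446474²·(1 − 0.14205955)·133800/687 = 6.9854335.
Sum = 11.404322.
SE = √(11.404322) = 3.38.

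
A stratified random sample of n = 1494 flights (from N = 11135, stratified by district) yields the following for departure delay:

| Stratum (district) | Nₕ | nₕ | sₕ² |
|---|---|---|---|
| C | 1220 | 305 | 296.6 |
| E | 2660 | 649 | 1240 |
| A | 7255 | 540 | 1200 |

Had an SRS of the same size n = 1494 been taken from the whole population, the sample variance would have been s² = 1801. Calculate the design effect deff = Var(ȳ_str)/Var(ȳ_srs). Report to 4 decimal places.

Var(ȳ_str) = Σ Wₕ²(1−fₕ)sₕ²/nₕ with Wₕ = Nₕ/11135:
  C: (1220/11135)²·(1−305/1220)·296.6/305 = 0.0087553153
  E: (2660/11135)²·(1−649/2660)·1240/649 = 0.08243094
  A: (7255/11135)²·(1−540/7255)·1200/540 = 0.87315325
  → Var(ȳ_str) = 0.96433951.
Var(ȳ_srs) = (1 − 1494/11135)·1801/1494 = 1.0437464.
deff = 0.96433951 / 1.0437464 = 0.9239.

0.9239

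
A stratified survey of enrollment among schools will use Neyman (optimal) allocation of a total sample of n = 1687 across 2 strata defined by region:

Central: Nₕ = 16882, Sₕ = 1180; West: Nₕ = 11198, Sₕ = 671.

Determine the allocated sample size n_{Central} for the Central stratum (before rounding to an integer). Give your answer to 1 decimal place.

Neyman allocation: nₕ = n·NₕSₕ / Σⱼ NⱼSⱼ.
Σ NⱼSⱼ = 16882·1180 + 11198·671 = 2.7434618 × 10^7.
n_{Central} = 1687·16882·1180 / (2.7434618 × 10^7) = 1225.0.

1225.0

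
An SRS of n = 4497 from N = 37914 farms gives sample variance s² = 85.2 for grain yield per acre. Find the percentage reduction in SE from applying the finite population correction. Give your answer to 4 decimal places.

6.1177

f = n/N = 4497/37914 = 0.11861054.
SE_no-fpc = √(s²/n) = 0.13764434; SE_fpc = √((1−f)s²/n) = 0.12922373.
Ratio = √(1−f) = 0.93882344. Reduction = 100·(1 − 0.93882344) = 6.1177%.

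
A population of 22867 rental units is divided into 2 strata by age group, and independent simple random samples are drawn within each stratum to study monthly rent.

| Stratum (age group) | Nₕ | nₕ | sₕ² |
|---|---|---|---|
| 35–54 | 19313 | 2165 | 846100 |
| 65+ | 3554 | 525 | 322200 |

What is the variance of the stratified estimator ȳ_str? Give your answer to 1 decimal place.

260.2

Var(ȳ_str) = Σₕ Wₕ²(1 − fₕ)sₕ²/nₕ with Wₕ = Nₕ/N, N = 22867.
35–54: Wₕ = 0.84457953; term = 0.84457953²·(1 − 0.11210066)·846100/2165 = 247.51905.
65+: Wₕ = 0.15542047; term = 0.15542047²·(1 − 0.14772088)·322200/525 = 12.634689.
Sum = 260.15374.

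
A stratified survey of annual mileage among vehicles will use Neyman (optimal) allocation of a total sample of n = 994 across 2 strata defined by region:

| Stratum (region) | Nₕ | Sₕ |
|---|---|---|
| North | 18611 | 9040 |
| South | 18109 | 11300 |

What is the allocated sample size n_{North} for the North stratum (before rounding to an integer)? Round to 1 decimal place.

Neyman allocation: nₕ = n·NₕSₕ / Σⱼ NⱼSⱼ.
Σ NⱼSⱼ = 18611·9040 + 18109·11300 = 3.7287514 × 10^8.
n_{North} = 994·18611·9040 / (3.7287514 × 10^8) = 448.5.

448.5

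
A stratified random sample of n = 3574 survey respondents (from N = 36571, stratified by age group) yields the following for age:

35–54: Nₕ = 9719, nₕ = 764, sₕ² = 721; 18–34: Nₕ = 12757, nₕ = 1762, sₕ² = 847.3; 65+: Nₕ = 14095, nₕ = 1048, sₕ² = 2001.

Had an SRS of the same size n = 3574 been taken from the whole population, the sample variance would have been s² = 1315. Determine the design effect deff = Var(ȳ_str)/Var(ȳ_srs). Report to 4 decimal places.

1.1277

Var(ȳ_str) = Σ Wₕ²(1−fₕ)sₕ²/nₕ with Wₕ = Nₕ/36571:
  35–54: (9719/36571)²·(1−764/9719)·721/764 = 0.061412306
  18–34: (12757/36571)²·(1−1762/12757)·847.3/1762 = 0.050431446
  65+: (14095/36571)²·(1−1048/14095)·2001/1048 = 0.2625354
  → Var(ȳ_str) = 0.37437915.
Var(ȳ_srs) = (1 − 3574/36571)·1315/3574 = 0.33197763.
deff = 0.37437915 / 0.33197763 = 1.1277.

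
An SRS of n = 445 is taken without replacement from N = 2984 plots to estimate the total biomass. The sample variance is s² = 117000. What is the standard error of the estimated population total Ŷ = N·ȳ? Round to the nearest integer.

44632

Var(Ŷ) = N²·Var(ȳ) = N²·(1 − n/N)·s²/n.
f = 445/2984 = 0.14912869; Var(ȳ) = 0.85087131·117000/445 = 223.71223.
Var(Ŷ) = 2984² · 223.71223 = 1.991991 × 10^9.
SE(Ŷ) = √(1.991991 × 10^9) = 44632.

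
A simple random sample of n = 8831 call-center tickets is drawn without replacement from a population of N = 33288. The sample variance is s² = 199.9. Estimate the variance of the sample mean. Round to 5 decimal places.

0.01663

Under SRS without replacement, Var(ȳ) = (1 − f)·s²/n with f = n/N = 8831/33288 = 0.26529080.
Var(ȳ) = (1 − 0.26529080)·199.9/8831 = 0.73470920·0.022636168 = 0.016631001.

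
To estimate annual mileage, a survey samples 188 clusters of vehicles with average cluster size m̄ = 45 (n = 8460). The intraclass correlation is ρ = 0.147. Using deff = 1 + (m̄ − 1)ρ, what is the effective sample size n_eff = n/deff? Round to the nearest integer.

1133

deff = 1 + (45 − 1)·0.147 = 1 + 6.468 = 7.468.
n_eff = 8460 / 7.468 = 1133.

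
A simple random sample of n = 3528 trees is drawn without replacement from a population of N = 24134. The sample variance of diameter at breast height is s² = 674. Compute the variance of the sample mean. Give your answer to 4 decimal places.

0.1631

Under SRS without replacement, Var(ȳ) = (1 − f)·s²/n with f = n/N = 3528/24134 = 0.14618381.
Var(ȳ) = (1 − 0.14618381)·674/3528 = 0.85381619·0.19104308 = 0.16311568.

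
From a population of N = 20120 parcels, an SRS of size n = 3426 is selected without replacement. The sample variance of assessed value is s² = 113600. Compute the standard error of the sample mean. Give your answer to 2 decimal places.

Under SRS without replacement, Var(ȳ) = (1 − f)·s²/n with f = n/N = 3426/20120 = 0.17027833.
Var(ȳ) = (1 − 0.17027833)·113600/3426 = 0.82972167·33.158202 = 27.512079.
SE(ȳ) = √(27.512079) = 5.25.

5.25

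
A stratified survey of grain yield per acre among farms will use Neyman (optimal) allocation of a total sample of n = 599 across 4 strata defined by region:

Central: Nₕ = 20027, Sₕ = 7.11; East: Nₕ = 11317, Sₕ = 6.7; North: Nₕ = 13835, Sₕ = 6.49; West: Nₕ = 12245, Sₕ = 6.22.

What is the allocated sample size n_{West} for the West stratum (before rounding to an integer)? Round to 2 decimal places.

Neyman allocation: nₕ = n·NₕSₕ / Σⱼ NⱼSⱼ.
Σ NⱼSⱼ = 20027·7.11 + 11317·6.7 + 13835·6.49 + 12245·6.22 = 384168.92.
n_{West} = 599·12245·6.22 / 384168.92 = 118.76.

118.76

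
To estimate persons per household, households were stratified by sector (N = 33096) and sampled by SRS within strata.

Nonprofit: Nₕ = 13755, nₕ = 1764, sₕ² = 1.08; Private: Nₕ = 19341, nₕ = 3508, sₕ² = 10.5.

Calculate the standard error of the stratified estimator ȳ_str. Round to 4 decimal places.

0.0305

Var(ȳ_str) = Σₕ Wₕ²(1 − fₕ)sₕ²/nₕ with Wₕ = Nₕ/N, N = 33096.
Nonprofit: Wₕ = 0.41560914; term = 0.41560914²·(1 − 0.12824427)·1.08/1764 = 9.2191346 × 10^-5.
Private: Wₕ = 0.58439086; term = 0.58439086²·(1 − 0.18137635)·10.5/3508 = 8.3679839 × 10^-4.
Sum = 9.2898974 × 10^-4.
SE = √(9.2898974 × 10^-4) = 0.0305.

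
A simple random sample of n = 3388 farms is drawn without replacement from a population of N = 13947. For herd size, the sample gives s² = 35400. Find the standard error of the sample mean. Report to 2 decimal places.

2.81

Under SRS without replacement, Var(ȳ) = (1 − f)·s²/n with f = n/N = 3388/13947 = 0.24291962.
Var(ȳ) = (1 − 0.24291962)·35400/3388 = 0.75708038·10.448642 = 7.910462.
SE(ȳ) = √(7.910462) = 2.81.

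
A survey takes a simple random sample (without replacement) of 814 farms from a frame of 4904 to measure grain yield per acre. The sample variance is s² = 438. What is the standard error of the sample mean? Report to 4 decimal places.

Under SRS without replacement, Var(ȳ) = (1 − f)·s²/n with f = n/N = 814/4904 = 0.16598695.
Var(ȳ) = (1 − 0.16598695)·438/814 = 0.83401305·0.53808354 = 0.44876869.
SE(ȳ) = √(0.44876869) = 0.6699.

0.6699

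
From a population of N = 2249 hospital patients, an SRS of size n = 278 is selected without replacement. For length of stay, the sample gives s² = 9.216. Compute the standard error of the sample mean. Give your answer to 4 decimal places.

0.1705

Under SRS without replacement, Var(ȳ) = (1 − f)·s²/n with f = n/N = 278/2249 = 0.12361049.
Var(ȳ) = (1 − 0.12361049)·9.216/278 = 0.87638951·0.033151079 = 0.029053258.
SE(ȳ) = √(0.029053258) = 0.1705.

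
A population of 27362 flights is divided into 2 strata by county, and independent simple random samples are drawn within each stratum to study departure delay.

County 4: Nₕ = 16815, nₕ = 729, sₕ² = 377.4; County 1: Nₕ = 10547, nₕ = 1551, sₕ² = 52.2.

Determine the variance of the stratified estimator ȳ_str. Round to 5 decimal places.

Var(ȳ_str) = Σₕ Wₕ²(1 − fₕ)sₕ²/nₕ with Wₕ = Nₕ/N, N = 27362.
County 4: Wₕ = 0.61453841; term = 0.61453841²·(1 − 0.04335415)·377.4/729 = 0.18703532.
County 1: Wₕ = 0.38546159; term = 0.38546159²·(1 − 0.14705603)·52.2/1551 = 0.0042652198.
Sum = 0.19130054.

0.19130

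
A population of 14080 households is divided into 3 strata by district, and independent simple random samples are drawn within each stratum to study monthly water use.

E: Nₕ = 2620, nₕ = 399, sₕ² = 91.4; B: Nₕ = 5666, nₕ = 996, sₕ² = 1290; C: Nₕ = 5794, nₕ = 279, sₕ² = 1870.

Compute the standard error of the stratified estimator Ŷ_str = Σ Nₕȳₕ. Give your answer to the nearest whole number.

15804

Var(Ŷ_str) = Σₕ Nₕ²(1 − fₕ)sₕ²/nₕ.
E: 2620²·(1 − 399/2620)·91.4/399 = 1.3329785 × 10^6.
B: 5666²·(1 − 996/5666)·1290/996 = 3.4270767 × 10^7.
C: 5794²·(1 − 279/5794)·1870/279 = 2.1417137 × 10^8.
Sum = 2.4977512 × 10^8.
SE = √(2.4977512 × 10^8) = 15804.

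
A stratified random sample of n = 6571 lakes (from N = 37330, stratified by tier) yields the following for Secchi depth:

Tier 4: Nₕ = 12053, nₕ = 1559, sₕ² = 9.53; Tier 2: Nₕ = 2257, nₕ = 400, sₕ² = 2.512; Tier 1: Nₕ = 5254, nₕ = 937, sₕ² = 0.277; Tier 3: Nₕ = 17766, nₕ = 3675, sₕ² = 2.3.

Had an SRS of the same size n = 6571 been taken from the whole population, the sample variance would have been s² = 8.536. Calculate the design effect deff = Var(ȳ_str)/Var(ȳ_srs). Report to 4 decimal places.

0.6455

Var(ȳ_str) = Σ Wₕ²(1−fₕ)sₕ²/nₕ with Wₕ = Nₕ/37330:
  Tier 4: (12053/37330)²·(1−1559/12053)·9.53/1559 = 5.5483905 × 10^-4
  Tier 2: (2257/37330)²·(1−400/2257)·2.512/400 = 1.888805 × 10^-5
  Tier 1: (5254/37330)²·(1−937/5254)·0.277/937 = 4.8116753 × 10^-6
  Tier 3: (17766/37330)²·(1−3675/17766)·2.3/3675 = 1.1243098 × 10^-4
  → Var(ȳ_str) = 6.9096976 × 10^-4.
Var(ȳ_srs) = (1 − 6571/37330)·8.536/6571 = 0.001070378.
deff = (6.9096976 × 10^-4) / 0.001070378 = 0.6455.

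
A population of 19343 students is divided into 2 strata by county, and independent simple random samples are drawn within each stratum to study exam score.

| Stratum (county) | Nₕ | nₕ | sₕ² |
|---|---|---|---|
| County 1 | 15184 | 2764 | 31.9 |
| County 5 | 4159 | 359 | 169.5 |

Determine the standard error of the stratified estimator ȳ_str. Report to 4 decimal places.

Var(ȳ_str) = Σₕ Wₕ²(1 − fₕ)sₕ²/nₕ with Wₕ = Nₕ/N, N = 19343.
County 1: Wₕ = 0.78498682; term = 0.78498682²·(1 − 0.18203372)·31.9/2764 = 0.0058171836.
County 5: Wₕ = 0.21501318; term = 0.21501318²·(1 − 0.08631883)·169.5/359 = 0.019943442.
Sum = 0.025760626.
SE = √(0.025760626) = 0.1605.

0.1605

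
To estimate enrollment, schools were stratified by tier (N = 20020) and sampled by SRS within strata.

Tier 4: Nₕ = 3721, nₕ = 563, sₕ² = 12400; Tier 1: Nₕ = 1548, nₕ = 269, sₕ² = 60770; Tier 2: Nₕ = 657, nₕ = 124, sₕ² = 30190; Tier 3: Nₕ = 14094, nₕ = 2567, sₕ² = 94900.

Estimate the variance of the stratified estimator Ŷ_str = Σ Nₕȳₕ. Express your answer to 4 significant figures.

6.797 × 10^9

Var(Ŷ_str) = Σₕ Nₕ²(1 − fₕ)sₕ²/nₕ.
Tier 4: 3721²·(1 − 563/3721)·12400/563 = 2.588124 × 10^8.
Tier 1: 1548²·(1 − 269/1548)·60770/269 = 4.4727895 × 10^8.
Tier 2: 657²·(1 − 124/657)·30190/124 = 8.5257777 × 10^7.
Tier 3: 14094²·(1 − 2567/14094)·94900/2567 = 6.0060771 × 10^9.
Sum = 6.7974262 × 10^9.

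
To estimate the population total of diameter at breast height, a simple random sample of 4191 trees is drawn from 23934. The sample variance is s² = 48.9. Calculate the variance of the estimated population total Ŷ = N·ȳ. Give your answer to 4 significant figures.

Var(Ŷ) = N²·Var(ȳ) = N²·(1 − n/N)·s²/n.
f = 4191/23934 = 0.17510654; Var(ȳ) = 0.82489346·48.9/4191 = 0.0096247411.
Var(Ŷ) = 23934² · 0.0096247411 = 5.5134016 × 10^6.

5.513 × 10^6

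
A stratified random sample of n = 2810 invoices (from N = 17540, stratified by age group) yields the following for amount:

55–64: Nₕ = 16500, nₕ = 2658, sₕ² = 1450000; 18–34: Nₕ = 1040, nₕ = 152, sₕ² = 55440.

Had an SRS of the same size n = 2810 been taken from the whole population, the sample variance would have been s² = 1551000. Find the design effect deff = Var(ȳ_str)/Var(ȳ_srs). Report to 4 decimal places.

Var(ȳ_str) = Σ Wₕ²(1−fₕ)sₕ²/nₕ with Wₕ = Nₕ/17540:
  55–64: (16500/17540)²·(1−2658/16500)·1450000/2658 = 404.98285
  18–34: (1040/17540)²·(1−152/1040)·55440/152 = 1.0948806
  → Var(ȳ_str) = 406.07773.
Var(ȳ_srs) = (1 − 2810/17540)·1551000/2810 = 463.53084.
deff = 406.07773 / 463.53084 = 0.8761.

0.8761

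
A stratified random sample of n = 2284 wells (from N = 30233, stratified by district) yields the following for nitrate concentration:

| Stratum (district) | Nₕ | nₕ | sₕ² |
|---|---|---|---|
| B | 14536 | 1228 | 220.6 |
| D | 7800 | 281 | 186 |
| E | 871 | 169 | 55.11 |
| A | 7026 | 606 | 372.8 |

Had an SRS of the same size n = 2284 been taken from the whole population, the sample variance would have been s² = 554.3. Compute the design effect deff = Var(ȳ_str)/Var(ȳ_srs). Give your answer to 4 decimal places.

0.4951

Var(ȳ_str) = Σ Wₕ²(1−fₕ)sₕ²/nₕ with Wₕ = Nₕ/30233:
  B: (14536/30233)²·(1−1228/14536)·220.6/1228 = 0.038019146
  D: (7800/30233)²·(1−281/7800)·186/281 = 0.04247162
  E: (871/30233)²·(1−169/871)·55.11/169 = 2.1814059 × 10^-4
  A: (7026/30233)²·(1−606/7026)·372.8/606 = 0.030358756
  → Var(ȳ_str) = 0.11106766.
Var(ȳ_srs) = (1 − 2284/30233)·554.3/2284 = 0.224354.
deff = 0.11106766 / 0.224354 = 0.4951.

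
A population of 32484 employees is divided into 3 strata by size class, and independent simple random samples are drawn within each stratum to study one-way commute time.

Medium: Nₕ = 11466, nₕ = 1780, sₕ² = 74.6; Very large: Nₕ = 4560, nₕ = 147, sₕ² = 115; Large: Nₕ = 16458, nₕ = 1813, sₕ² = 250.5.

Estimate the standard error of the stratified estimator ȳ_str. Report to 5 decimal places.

Var(ȳ_str) = Σₕ Wₕ²(1 − fₕ)sₕ²/nₕ with Wₕ = Nₕ/N, N = 32484.
Medium: Wₕ = 0.35297377; term = 0.35297377²·(1 − 0.15524158)·74.6/1780 = 0.0044109915.
Very large: Wₕ = 0.14037680; term = 0.14037680²·(1 − 0.03223684)·115/147 = 0.014919019.
Large: Wₕ = 0.50664943; term = 0.50664943²·(1 − 0.11015919)·250.5/1813 = 0.031560026.
Sum = 0.050890037.
SE = √(0.050890037) = 0.22559.

0.22559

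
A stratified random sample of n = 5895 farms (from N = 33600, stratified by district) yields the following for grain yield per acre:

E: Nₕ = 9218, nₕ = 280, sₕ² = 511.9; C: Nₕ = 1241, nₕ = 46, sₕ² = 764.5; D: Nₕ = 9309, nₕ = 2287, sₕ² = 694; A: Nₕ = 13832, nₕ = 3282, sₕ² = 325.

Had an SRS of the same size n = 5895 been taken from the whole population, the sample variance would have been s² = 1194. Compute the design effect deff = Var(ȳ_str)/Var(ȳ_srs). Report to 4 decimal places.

1.1115

Var(ȳ_str) = Σ Wₕ²(1−fₕ)sₕ²/nₕ with Wₕ = Nₕ/33600:
  E: (9218/33600)²·(1−280/9218)·511.9/280 = 0.13342143
  C: (1241/33600)²·(1−46/1241)·764.5/46 = 0.02183136
  D: (9309/33600)²·(1−2287/9309)·694/2287 = 0.017570277
  A: (13832/33600)²·(1−3282/13832)·325/3282 = 0.012799814
  → Var(ȳ_str) = 0.18562288.
Var(ȳ_srs) = (1 − 5895/33600)·1194/5895 = 0.16700881.
deff = 0.18562288 / 0.16700881 = 1.1115.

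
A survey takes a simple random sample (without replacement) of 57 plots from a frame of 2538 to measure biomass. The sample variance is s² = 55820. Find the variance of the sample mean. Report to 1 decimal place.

Under SRS without replacement, Var(ȳ) = (1 − f)·s²/n with f = n/N = 57/2538 = 0.02245863.
Var(ȳ) = (1 − 0.02245863)·55820/57 = 0.97754137·979.29825 = 957.30455.

957.3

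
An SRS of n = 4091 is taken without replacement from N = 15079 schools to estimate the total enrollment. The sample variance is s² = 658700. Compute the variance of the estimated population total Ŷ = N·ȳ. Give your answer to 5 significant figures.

2.6678 × 10^10

Var(Ŷ) = N²·Var(ȳ) = N²·(1 − n/N)·s²/n.
f = 4091/15079 = 0.27130446; Var(ȳ) = 0.72869554·658700/4091 = 117.32871.
Var(Ŷ) = 15079² · 117.32871 = 2.6677761 × 10^10.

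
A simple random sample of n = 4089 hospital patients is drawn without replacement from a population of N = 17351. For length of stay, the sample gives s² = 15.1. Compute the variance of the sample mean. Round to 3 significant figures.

0.00282

Under SRS without replacement, Var(ȳ) = (1 − f)·s²/n with f = n/N = 4089/17351 = 0.23566365.
Var(ȳ) = (1 − 0.23566365)·15.1/4089 = 0.76433635·0.0036928344 = 0.0028225676.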